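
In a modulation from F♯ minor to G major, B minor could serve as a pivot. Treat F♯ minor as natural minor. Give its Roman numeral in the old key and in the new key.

iv in F♯ minor; iii in G major

The scale of F♯ minor (natural minor) is F♯ G♯ A B C♯ D E; B is degree 4, and the triad built there (B-D-F♯) is minor, so it is iv.
The scale of G major is G A B C D E F♯; B is degree 3, and the triad built there (B-D-F♯) is minor, so it is iii.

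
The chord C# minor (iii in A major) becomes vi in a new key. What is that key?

The numeral vi denotes a minor triad on scale degree 6. With C# on degree 6, the tonic of the new key is E.
Degree 6 carries a minor triad in major keys, so the destination is E major.
Check: the diatonic triads of E major are E (I), F#m (ii), G#m (iii), A (IV), B (V), C#m (vi), D#dim (vii°) — C# minor is indeed vi.

E major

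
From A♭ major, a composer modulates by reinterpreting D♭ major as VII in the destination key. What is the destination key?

E♭ minor

The numeral VII denotes a major triad on scale degree 7. With D♭ on degree 7, the tonic of the new key is E♭.
Degree 7 carries a major triad in natural-minor keys, so the destination is E♭ minor.
Check: the diatonic triads of E♭ minor (natural minor) are E♭m (i), Fdim (ii°), G♭ (III), A♭m (iv), B♭m (v), C♭ (VI), D♭ (VII) — D♭ major is indeed VII.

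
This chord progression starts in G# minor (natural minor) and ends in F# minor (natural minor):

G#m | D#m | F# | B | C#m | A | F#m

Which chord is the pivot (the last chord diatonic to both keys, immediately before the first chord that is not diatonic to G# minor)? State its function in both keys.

C#m — iv in G# minor, v in F# minor

Chords diatonic to G# minor: G#m, A#dim, B, C#m, D#m, E, F#.
Reading the progression, the first chord not in that set is A, so the modulation leaves G# minor there.
The chord immediately before A is C#m, which is diatonic to both keys: iv in G# minor and v in F# minor.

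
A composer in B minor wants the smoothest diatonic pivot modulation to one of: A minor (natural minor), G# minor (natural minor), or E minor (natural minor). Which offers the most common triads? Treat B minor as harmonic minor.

E minor

Triads of B minor (harmonic minor): Bm (i), C#dim (ii°), Daug (III+), Em (iv), F# (V), G (VI), A#dim (vii°).
A minor (natural minor) shares 2: Em, G.
G# minor (natural minor) shares 2: F#, A#dim.
E minor (natural minor) shares 3: Bm, Em, G.
The most common triads (3) are shared with E minor.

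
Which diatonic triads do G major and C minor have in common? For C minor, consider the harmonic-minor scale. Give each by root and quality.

G

Triads in G major: G major (I), A minor (ii), B minor (iii), C major (IV), D major (V), E minor (vi), F# diminished (vii°).
Triads in C minor (harmonic minor): C minor (i), D diminished (ii°), Eb augmented (III+), F minor (iv), G major (V), Ab major (VI), B diminished (vii°).
Shared triads with their functions: G major (I in G major, V in C minor).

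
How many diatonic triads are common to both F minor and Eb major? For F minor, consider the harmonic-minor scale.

1

Diatonic triads of F minor (harmonic minor): F minor (i), G diminished (ii°), Ab augmented (III+), Bb minor (iv), C major (V), Db major (VI), E diminished (vii°).
Diatonic triads of Eb major: Eb major (I), F minor (ii), G minor (iii), Ab major (IV), Bb major (V), C minor (vi), D diminished (vii°).
Matching root and quality in both lists: F minor.
That gives 1 common triad.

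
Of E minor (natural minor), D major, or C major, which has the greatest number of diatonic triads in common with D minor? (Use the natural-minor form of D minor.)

C major

Triads of D minor (natural minor): D minor (i), E diminished (ii°), F major (III), G minor (iv), A minor (v), Bb major (VI), C major (VII).
E minor (natural minor) shares 2: Am, C.
D major shares 0: none.
C major shares 4: Dm, F, Am, C.
The most common triads (4) are shared with C major.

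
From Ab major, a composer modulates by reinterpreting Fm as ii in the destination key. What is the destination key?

Eb major

The numeral ii denotes a minor triad on scale degree 2. With F on degree 2, the tonic of the new key is Eb.
Degree 2 carries a minor triad in major keys, so the destination is Eb major.
Check: the diatonic triads of Eb major are Eb (I), Fm (ii), Gm (iii), Ab (IV), Bb (V), Cm (vi), Ddim (vii°) — Fm is indeed ii.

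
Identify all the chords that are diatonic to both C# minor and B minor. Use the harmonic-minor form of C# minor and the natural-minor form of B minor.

F#m, A

Triads in C# minor (harmonic minor): C#m (i), D#dim (ii°), Eaug (III+), F#m (iv), G# (V), A (VI), B#dim (vii°).
Triads in B minor (natural minor): Bm (i), C#dim (ii°), D (III), Em (iv), F#m (v), G (VI), A (VII).
Shared triads with their functions: F#m (iv in C# minor, v in B minor); A (VI in C# minor, VII in B minor).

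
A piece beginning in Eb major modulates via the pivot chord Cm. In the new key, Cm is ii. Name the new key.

The numeral ii denotes a minor triad on scale degree 2. With C on degree 2, the tonic of the new key is Bb.
Degree 2 carries a minor triad in major keys, so the destination is Bb major.
Check: the diatonic triads of Bb major are Bb (I), Cm (ii), Dm (iii), Eb (IV), F (V), Gm (vi), Adim (vii°) — Cm is indeed ii.

Bb major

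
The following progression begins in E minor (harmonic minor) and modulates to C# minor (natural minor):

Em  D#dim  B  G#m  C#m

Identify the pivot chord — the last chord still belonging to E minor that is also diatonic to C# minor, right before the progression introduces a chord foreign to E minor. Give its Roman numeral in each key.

Chords diatonic to E minor: Em, F#dim, Gaug, Am, B, C, D#dim.
Reading the progression, the first chord not in that set is G#m, so the modulation leaves E minor there.
The chord immediately before G#m is B, which is diatonic to both keys: V in E minor and VII in C# minor.

B — V in E minor, VII in C# minor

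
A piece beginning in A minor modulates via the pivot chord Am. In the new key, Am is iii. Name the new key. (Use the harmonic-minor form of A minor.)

F major

The numeral iii denotes a minor triad on scale degree 3. With A on degree 3, the tonic of the new key is F.
Degree 3 carries a minor triad in major keys, so the destination is F major.
Check: the diatonic triads of F major are F (I), Gm (ii), Am (iii), B♭ (IV), C (V), Dm (vi), Edim (vii°) — Am is indeed iii.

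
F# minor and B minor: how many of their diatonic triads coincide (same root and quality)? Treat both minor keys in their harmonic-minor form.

1

Diatonic triads of F# minor (harmonic minor): F#m (i), G#dim (ii°), Aaug (III+), Bm (iv), C# (V), D (VI), E#dim (vii°).
Diatonic triads of B minor (harmonic minor): Bm (i), C#dim (ii°), Daug (III+), Em (iv), F# (V), G (VI), A#dim (vii°).
Matching root and quality in both lists: Bm.
That gives 1 common triad.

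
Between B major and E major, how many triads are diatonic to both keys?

4

Diatonic triads of B major: B (I), C#m (ii), D#m (iii), E (IV), F# (V), G#m (vi), A#dim (vii°).
Diatonic triads of E major: E (I), F#m (ii), G#m (iii), A (IV), B (V), C#m (vi), D#dim (vii°).
Matching root and quality in both lists: B, C#m, E, G#m.
That gives 4 common triads.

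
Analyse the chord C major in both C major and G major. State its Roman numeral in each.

I in C major; IV in G major

The scale of C major is C D E F G A B; C is degree 1, and the triad built there (C-E-G) is major, so it is I.
The scale of G major is G A B C D E F#; C is degree 4, and the triad built there (C-E-G) is major, so it is IV.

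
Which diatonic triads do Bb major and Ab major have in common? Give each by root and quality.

Cm, Eb

Triads in Bb major: Bb (I), Cm (ii), Dm (iii), Eb (IV), F (V), Gm (vi), Adim (vii°).
Triads in Ab major: Ab (I), Bbm (ii), Cm (iii), Db (IV), Eb (V), Fm (vi), Gdim (vii°).
Shared triads with their functions: Cm (ii in Bb major, iii in Ab major); Eb (IV in Bb major, V in Ab major).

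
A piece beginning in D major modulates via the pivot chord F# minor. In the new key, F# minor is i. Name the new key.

F# minor

The numeral i denotes a minor triad on scale degree 1. With F# on degree 1, the tonic of the new key is F#.
Degree 1 carries a minor triad in minor keys, so the destination is F# minor.
Check: the diatonic triads of F# minor (natural minor) are F#m (i), G#dim (ii°), A (III), Bm (iv), C#m (v), D (VI), E (VII) — F# minor is indeed i.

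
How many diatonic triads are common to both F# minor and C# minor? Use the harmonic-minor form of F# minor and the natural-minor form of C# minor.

Diatonic triads of F# minor (harmonic minor): F#m (i), G#dim (ii°), Aaug (III+), Bm (iv), C# (V), D (VI), E#dim (vii°).
Diatonic triads of C# minor (natural minor): C#m (i), D#dim (ii°), E (III), F#m (iv), G#m (v), A (VI), B (VII).
Matching root and quality in both lists: F#m.
That gives 1 common triad.

1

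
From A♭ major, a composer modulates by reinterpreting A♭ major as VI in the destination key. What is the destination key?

C minor

The numeral VI denotes a major triad on scale degree 6. With A♭ on degree 6, the tonic of the new key is C.
Degree 6 carries a major triad in minor keys, so the destination is C minor.
Check: the diatonic triads of C minor (natural minor) are Cm (i), Ddim (ii°), E♭ (III), Fm (iv), Gm (v), A♭ (VI), B♭ (VII) — A♭ major is indeed VI.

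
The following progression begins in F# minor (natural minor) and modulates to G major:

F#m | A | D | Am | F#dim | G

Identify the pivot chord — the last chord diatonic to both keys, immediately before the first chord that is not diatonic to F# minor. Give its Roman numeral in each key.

Chords diatonic to F# minor: F#m, G#dim, A, Bm, C#m, D, E.
Reading the progression, the first chord not in that set is Am, so the modulation leaves F# minor there.
The chord immediately before Am is D, which is diatonic to both keys: VI in F# minor and V in G major.

D — VI in F# minor, V in G major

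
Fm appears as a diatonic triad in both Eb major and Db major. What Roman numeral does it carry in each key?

ii in Eb major; iii in Db major

The scale of Eb major is Eb F G Ab Bb C D; F is degree 2, and the triad built there (F-Ab-C) is minor, so it is ii.
The scale of Db major is Db Eb F Gb Ab Bb C; F is degree 3, and the triad built there (F-Ab-C) is minor, so it is iii.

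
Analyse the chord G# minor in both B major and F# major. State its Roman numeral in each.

vi in B major; ii in F# major

The scale of B major is B C# D# E F# G# A#; G# is degree 6, and the triad built there (G#-B-D#) is minor, so it is vi.
The scale of F# major is F# G# A# B C# D# E#; G# is degree 2, and the triad built there (G#-B-D#) is minor, so it is ii.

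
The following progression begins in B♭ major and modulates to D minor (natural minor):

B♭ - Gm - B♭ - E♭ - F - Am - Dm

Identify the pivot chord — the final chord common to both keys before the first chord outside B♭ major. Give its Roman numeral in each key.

Chords diatonic to B♭ major: B♭, Cm, Dm, E♭, F, Gm, Adim.
Reading the progression, the first chord not in that set is Am, so the modulation leaves B♭ major there.
The chord immediately before Am is F, which is diatonic to both keys: V in B♭ major and III in D minor.

F — V in B♭ major, III in D minor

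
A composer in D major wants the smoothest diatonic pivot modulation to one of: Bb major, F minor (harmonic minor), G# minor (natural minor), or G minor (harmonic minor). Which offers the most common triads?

Triads of D major: D major (I), E minor (ii), F# minor (iii), G major (IV), A major (V), B minor (vi), C# diminished (vii°).
Bb major shares 0: none.
F minor (harmonic minor) shares 0: none.
G# minor (natural minor) shares 0: none.
G minor (harmonic minor) shares 1: D.
The most common triads (1) are shared with G minor.

G minor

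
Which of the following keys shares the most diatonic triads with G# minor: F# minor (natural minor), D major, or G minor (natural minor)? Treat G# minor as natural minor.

F# minor

Triads of G# minor (natural minor): G# minor (i), A# diminished (ii°), B major (III), C# minor (iv), D# minor (v), E major (VI), F# major (VII).
F# minor (natural minor) shares 2: C#m, E.
D major shares 0: none.
G minor (natural minor) shares 0: none.
The most common triads (2) are shared with F# minor.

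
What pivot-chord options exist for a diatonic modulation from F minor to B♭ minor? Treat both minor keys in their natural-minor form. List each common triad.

Triads in F minor (natural minor): Fm (i), Gdim (ii°), A♭ (III), B♭m (iv), Cm (v), D♭ (VI), E♭ (VII).
Triads in B♭ minor (natural minor): B♭m (i), Cdim (ii°), D♭ (III), E♭m (iv), Fm (v), G♭ (VI), A♭ (VII).
Shared triads with their functions: Fm (i in F minor, v in B♭ minor); A♭ (III in F minor, VII in B♭ minor); B♭m (iv in F minor, i in B♭ minor); D♭ (VI in F minor, III in B♭ minor).

Fm, A♭, B♭m, D♭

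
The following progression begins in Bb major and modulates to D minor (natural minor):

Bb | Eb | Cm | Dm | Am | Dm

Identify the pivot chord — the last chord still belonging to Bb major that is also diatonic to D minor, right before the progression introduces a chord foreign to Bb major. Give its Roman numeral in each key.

Dm — iii in Bb major, i in D minor

Chords diatonic to Bb major: Bb, Cm, Dm, Eb, F, Gm, Adim.
Reading the progression, the first chord not in that set is Am, so the modulation leaves Bb major there.
The chord immediately before Am is Dm, which is diatonic to both keys: iii in Bb major and i in D minor.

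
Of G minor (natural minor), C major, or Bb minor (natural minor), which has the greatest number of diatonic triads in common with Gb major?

Bb minor

Triads of Gb major: Gb (I), Abm (ii), Bbm (iii), Cb (IV), Db (V), Ebm (vi), Fdim (vii°).
G minor (natural minor) shares 0: none.
C major shares 0: none.
Bb minor (natural minor) shares 4: Gb, Bbm, Db, Ebm.
The most common triads (4) are shared with Bb minor.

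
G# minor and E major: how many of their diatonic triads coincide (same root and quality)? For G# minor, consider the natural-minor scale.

Diatonic triads of G# minor (natural minor): G#m (i), A#dim (ii°), B (III), C#m (iv), D#m (v), E (VI), F# (VII).
Diatonic triads of E major: E (I), F#m (ii), G#m (iii), A (IV), B (V), C#m (vi), D#dim (vii°).
Matching root and quality in both lists: G#m, B, C#m, E.
That gives 4 common triads.

4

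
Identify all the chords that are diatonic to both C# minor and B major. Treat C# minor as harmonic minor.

C#m

Triads in C# minor (harmonic minor): C# minor (i), D# diminished (ii°), E augmented (III+), F# minor (iv), G# major (V), A major (VI), B# diminished (vii°).
Triads in B major: B major (I), C# minor (ii), D# minor (iii), E major (IV), F# major (V), G# minor (vi), A# diminished (vii°).
Shared triads with their functions: C# minor (i in C# minor, ii in B major).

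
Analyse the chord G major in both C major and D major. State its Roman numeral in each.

V in C major; IV in D major

The scale of C major is C D E F G A B; G is degree 5, and the triad built there (G-B-D) is major, so it is V.
The scale of D major is D E F# G A B C#; G is degree 4, and the triad built there (G-B-D) is major, so it is IV.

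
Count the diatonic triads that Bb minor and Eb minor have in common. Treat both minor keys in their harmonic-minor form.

1

Diatonic triads of Bb minor (harmonic minor): Bbm (i), Cdim (ii°), Dbaug (III+), Ebm (iv), F (V), Gb (VI), Adim (vii°).
Diatonic triads of Eb minor (harmonic minor): Ebm (i), Fdim (ii°), Gbaug (III+), Abm (iv), Bb (V), Cb (VI), Ddim (vii°).
Matching root and quality in both lists: Ebm.
That gives 1 common triad.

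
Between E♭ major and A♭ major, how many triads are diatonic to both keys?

4

Diatonic triads of E♭ major: E♭ major (I), F minor (ii), G minor (iii), A♭ major (IV), B♭ major (V), C minor (vi), D diminished (vii°).
Diatonic triads of A♭ major: A♭ major (I), B♭ minor (ii), C minor (iii), D♭ major (IV), E♭ major (V), F minor (vi), G diminished (vii°).
Matching root and quality in both lists: E♭ major, F minor, A♭ major, C minor.
That gives 4 common triads.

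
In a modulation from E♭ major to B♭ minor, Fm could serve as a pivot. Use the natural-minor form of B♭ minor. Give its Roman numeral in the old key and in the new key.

The scale of E♭ major is E♭ F G A♭ B♭ C D; F is degree 2, and the triad built there (F-A♭-C) is minor, so it is ii.
The scale of B♭ minor (natural minor) is B♭ C D♭ E♭ F G♭ A♭; F is degree 5, and the triad built there (F-A♭-C) is minor, so it is v.

ii in E♭ major; v in B♭ minor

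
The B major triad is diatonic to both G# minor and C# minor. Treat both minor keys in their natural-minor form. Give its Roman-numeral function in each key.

III in G# minor; VII in C# minor

The scale of G# minor (natural minor) is G# A# B C# D# E F#; B is degree 3, and the triad built there (B-D#-F#) is major, so it is III.
The scale of C# minor (natural minor) is C# D# E F# G# A B; B is degree 7, and the triad built there (B-D#-F#) is major, so it is VII.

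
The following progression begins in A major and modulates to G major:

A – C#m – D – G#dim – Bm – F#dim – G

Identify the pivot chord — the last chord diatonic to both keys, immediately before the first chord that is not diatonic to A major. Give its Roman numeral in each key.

Bm — ii in A major, iii in G major

Chords diatonic to A major: A, Bm, C#m, D, E, F#m, G#dim.
Reading the progression, the first chord not in that set is F#dim, so the modulation leaves A major there.
The chord immediately before F#dim is Bm, which is diatonic to both keys: ii in A major and iii in G major.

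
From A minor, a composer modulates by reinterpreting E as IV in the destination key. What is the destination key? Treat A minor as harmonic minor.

B major

The numeral IV denotes a major triad on scale degree 4. With E on degree 4, the tonic of the new key is B.
Degree 4 carries a major triad in major keys, so the destination is B major.
Check: the diatonic triads of B major are B (I), C#m (ii), D#m (iii), E (IV), F# (V), G#m (vi), A#dim (vii°) — E is indeed IV.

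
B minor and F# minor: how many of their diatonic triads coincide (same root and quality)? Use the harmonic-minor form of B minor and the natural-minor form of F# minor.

1

Diatonic triads of B minor (harmonic minor): Bm (i), C#dim (ii°), Daug (III+), Em (iv), F# (V), G (VI), A#dim (vii°).
Diatonic triads of F# minor (natural minor): F#m (i), G#dim (ii°), A (III), Bm (iv), C#m (v), D (VI), E (VII).
Matching root and quality in both lists: Bm.
That gives 1 common triad.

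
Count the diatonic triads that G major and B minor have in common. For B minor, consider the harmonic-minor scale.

3

Diatonic triads of G major: G (I), Am (ii), Bm (iii), C (IV), D (V), Em (vi), F#dim (vii°).
Diatonic triads of B minor (harmonic minor): Bm (i), C#dim (ii°), Daug (III+), Em (iv), F# (V), G (VI), A#dim (vii°).
Matching root and quality in both lists: G, Bm, Em.
That gives 3 common triads.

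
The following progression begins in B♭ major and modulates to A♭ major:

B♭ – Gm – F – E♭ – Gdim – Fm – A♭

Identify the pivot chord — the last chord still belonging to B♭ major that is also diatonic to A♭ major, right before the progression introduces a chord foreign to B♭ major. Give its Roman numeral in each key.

Chords diatonic to B♭ major: B♭, Cm, Dm, E♭, F, Gm, Adim.
Reading the progression, the first chord not in that set is Gdim, so the modulation leaves B♭ major there.
The chord immediately before Gdim is E♭, which is diatonic to both keys: IV in B♭ major and V in A♭ major.

E♭ — IV in B♭ major, V in A♭ major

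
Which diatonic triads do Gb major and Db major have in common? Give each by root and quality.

Gb, Bbm, Db, Ebm

Triads in Gb major: Gb (I), Abm (ii), Bbm (iii), Cb (IV), Db (V), Ebm (vi), Fdim (vii°).
Triads in Db major: Db (I), Ebm (ii), Fm (iii), Gb (IV), Ab (V), Bbm (vi), Cdim (vii°).
Shared triads with their functions: Gb (I in Gb major, IV in Db major); Bbm (iii in Gb major, vi in Db major); Db (V in Gb major, I in Db major); Ebm (vi in Gb major, ii in Db major).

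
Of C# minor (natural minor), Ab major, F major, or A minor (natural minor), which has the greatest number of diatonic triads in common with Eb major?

Triads of Eb major: Eb major (I), F minor (ii), G minor (iii), Ab major (IV), Bb major (V), C minor (vi), D diminished (vii°).
C# minor (natural minor) shares 0: none.
Ab major shares 4: Eb, Fm, Ab, Cm.
F major shares 2: Gm, Bb.
A minor (natural minor) shares 0: none.
The most common triads (4) are shared with Ab major.

Ab major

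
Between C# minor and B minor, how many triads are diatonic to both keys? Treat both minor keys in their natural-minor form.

Diatonic triads of C# minor (natural minor): C# minor (i), D# diminished (ii°), E major (III), F# minor (iv), G# minor (v), A major (VI), B major (VII).
Diatonic triads of B minor (natural minor): B minor (i), C# diminished (ii°), D major (III), E minor (iv), F# minor (v), G major (VI), A major (VII).
Matching root and quality in both lists: F# minor, A major.
That gives 2 common triads.

2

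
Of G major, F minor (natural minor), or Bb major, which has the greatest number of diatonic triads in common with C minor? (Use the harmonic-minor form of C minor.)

F minor

Triads of C minor (harmonic minor): Cm (i), Ddim (ii°), Ebaug (III+), Fm (iv), G (V), Ab (VI), Bdim (vii°).
G major shares 1: G.
F minor (natural minor) shares 3: Cm, Fm, Ab.
Bb major shares 1: Cm.
The most common triads (3) are shared with F minor.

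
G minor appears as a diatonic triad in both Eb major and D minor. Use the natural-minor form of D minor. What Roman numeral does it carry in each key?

iii in Eb major; iv in D minor

The scale of Eb major is Eb F G Ab Bb C D; G is degree 3, and the triad built there (G-Bb-D) is minor, so it is iii.
The scale of D minor (natural minor) is D E F G A Bb C; G is degree 4, and the triad built there (G-Bb-D) is minor, so it is iv.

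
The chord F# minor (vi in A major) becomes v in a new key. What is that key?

B minor

The numeral v denotes a minor triad on scale degree 5. With F# on degree 5, the tonic of the new key is B.
Degree 5 carries a minor triad in natural-minor keys, so the destination is B minor.
Check: the diatonic triads of B minor (natural minor) are Bm (i), C#dim (ii°), D (III), Em (iv), F#m (v), G (VI), A (VII) — F# minor is indeed v.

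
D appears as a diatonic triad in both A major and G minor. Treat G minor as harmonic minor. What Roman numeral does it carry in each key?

IV in A major; V in G minor

The scale of A major is A B C# D E F# G#; D is degree 4, and the triad built there (D-F#-A) is major, so it is IV.
The scale of G minor (harmonic minor) is G A Bb C D Eb F#; D is degree 5, and the triad built there (D-F#-A) is major, so it is V.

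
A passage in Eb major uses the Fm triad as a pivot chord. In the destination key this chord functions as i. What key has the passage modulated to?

F minor

The numeral i denotes a minor triad on scale degree 1. With F on degree 1, the tonic of the new key is F.
Degree 1 carries a minor triad in minor keys, so the destination is F minor.
Check: the diatonic triads of F minor (natural minor) are Fm (i), Gdim (ii°), Ab (III), Bbm (iv), Cm (v), Db (VI), Eb (VII) — Fm is indeed i.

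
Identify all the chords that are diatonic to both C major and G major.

C, Em, G, Am

Triads in C major: C (I), Dm (ii), Em (iii), F (IV), G (V), Am (vi), Bdim (vii°).
Triads in G major: G (I), Am (ii), Bm (iii), C (IV), D (V), Em (vi), F#dim (vii°).
Shared triads with their functions: C (I in C major, IV in G major); Em (iii in C major, vi in G major); G (V in C major, I in G major); Am (vi in C major, ii in G major).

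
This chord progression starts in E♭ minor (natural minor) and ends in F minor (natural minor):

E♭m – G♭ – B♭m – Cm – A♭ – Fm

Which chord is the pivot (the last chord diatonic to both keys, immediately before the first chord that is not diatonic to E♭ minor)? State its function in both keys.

Chords diatonic to E♭ minor: E♭m, Fdim, G♭, A♭m, B♭m, C♭, D♭.
Reading the progression, the first chord not in that set is Cm, so the modulation leaves E♭ minor there.
The chord immediately before Cm is B♭m, which is diatonic to both keys: v in E♭ minor and iv in F minor.

B♭m — v in E♭ minor, iv in F minor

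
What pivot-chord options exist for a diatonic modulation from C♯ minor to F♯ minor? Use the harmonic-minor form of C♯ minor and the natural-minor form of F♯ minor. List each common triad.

C♯m, F♯m, A

Triads in C♯ minor (harmonic minor): C♯m (i), D♯dim (ii°), Eaug (III+), F♯m (iv), G♯ (V), A (VI), B♯dim (vii°).
Triads in F♯ minor (natural minor): F♯m (i), G♯dim (ii°), A (III), Bm (iv), C♯m (v), D (VI), E (VII).
Shared triads with their functions: C♯m (i in C♯ minor, v in F♯ minor); F♯m (iv in C♯ minor, i in F♯ minor); A (VI in C♯ minor, III in F♯ minor).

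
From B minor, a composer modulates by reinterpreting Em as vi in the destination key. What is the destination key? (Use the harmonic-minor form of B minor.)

The numeral vi denotes a minor triad on scale degree 6. With E on degree 6, the tonic of the new key is G.
Degree 6 carries a minor triad in major keys, so the destination is G major.
Check: the diatonic triads of G major are G (I), Am (ii), Bm (iii), C (IV), D (V), Em (vi), F#dim (vii°) — Em is indeed vi.

G major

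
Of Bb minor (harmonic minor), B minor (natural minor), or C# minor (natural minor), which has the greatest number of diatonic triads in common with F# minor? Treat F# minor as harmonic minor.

Triads of F# minor (harmonic minor): F# minor (i), G# diminished (ii°), A augmented (III+), B minor (iv), C# major (V), D major (VI), E# diminished (vii°).
Bb minor (harmonic minor) shares 0: none.
B minor (natural minor) shares 3: F#m, Bm, D.
C# minor (natural minor) shares 1: F#m.
The most common triads (3) are shared with B minor.

B minor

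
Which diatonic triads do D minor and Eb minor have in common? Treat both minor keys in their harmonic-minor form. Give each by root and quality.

Bb

Triads in D minor (harmonic minor): Dm (i), Edim (ii°), Faug (III+), Gm (iv), A (V), Bb (VI), C#dim (vii°).
Triads in Eb minor (harmonic minor): Ebm (i), Fdim (ii°), Gbaug (III+), Abm (iv), Bb (V), Cb (VI), Ddim (vii°).
Shared triads with their functions: Bb (VI in D minor, V in Eb minor).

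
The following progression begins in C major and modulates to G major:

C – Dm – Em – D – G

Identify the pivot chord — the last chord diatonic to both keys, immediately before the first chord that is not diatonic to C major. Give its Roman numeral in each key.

Chords diatonic to C major: C, Dm, Em, F, G, Am, Bdim.
Reading the progression, the first chord not in that set is D, so the modulation leaves C major there.
The chord immediately before D is Em, which is diatonic to both keys: iii in C major and vi in G major.

Em — iii in C major, vi in G major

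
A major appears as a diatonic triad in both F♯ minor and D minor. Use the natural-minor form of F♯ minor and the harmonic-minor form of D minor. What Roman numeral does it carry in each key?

The scale of F♯ minor (natural minor) is F♯ G♯ A B C♯ D E; A is degree 3, and the triad built there (A-C♯-E) is major, so it is III.
The scale of D minor (harmonic minor) is D E F G A B♭ C♯; A is degree 5, and the triad built there (A-C♯-E) is major, so it is V.

III in F♯ minor; V in D minor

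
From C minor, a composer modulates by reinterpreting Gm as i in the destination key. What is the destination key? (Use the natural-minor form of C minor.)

The numeral i denotes a minor triad on scale degree 1. With G on degree 1, the tonic of the new key is G.
Degree 1 carries a minor triad in minor keys, so the destination is G minor.
Check: the diatonic triads of G minor (natural minor) are Gm (i), Adim (ii°), Bb (III), Cm (iv), Dm (v), Eb (VI), F (VII) — Gm is indeed i.

G minor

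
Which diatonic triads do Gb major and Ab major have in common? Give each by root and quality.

Triads in Gb major: Gb (I), Abm (ii), Bbm (iii), Cb (IV), Db (V), Ebm (vi), Fdim (vii°).
Triads in Ab major: Ab (I), Bbm (ii), Cm (iii), Db (IV), Eb (V), Fm (vi), Gdim (vii°).
Shared triads with their functions: Bbm (iii in Gb major, ii in Ab major); Db (V in Gb major, IV in Ab major).

Bbm, Db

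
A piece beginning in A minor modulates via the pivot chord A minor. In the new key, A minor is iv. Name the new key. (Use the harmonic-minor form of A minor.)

E minor

The numeral iv denotes a minor triad on scale degree 4. With A on degree 4, the tonic of the new key is E.
Degree 4 carries a minor triad in minor keys, so the destination is E minor.
Check: the diatonic triads of E minor (natural minor) are Em (i), F#dim (ii°), G (III), Am (iv), Bm (v), C (VI), D (VII) — A minor is indeed iv.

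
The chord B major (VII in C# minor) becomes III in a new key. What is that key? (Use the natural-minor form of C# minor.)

The numeral III denotes a major triad on scale degree 3. With B on degree 3, the tonic of the new key is G#.
Degree 3 carries a major triad in natural-minor keys, so the destination is G# minor.
Check: the diatonic triads of G# minor (natural minor) are G#m (i), A#dim (ii°), B (III), C#m (iv), D#m (v), E (VI), F# (VII) — B major is indeed III.

G# minor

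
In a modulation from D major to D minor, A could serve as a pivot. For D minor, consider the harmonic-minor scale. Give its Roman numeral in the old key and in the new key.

V in D major; V in D minor

The scale of D major is D E F# G A B C#; A is degree 5, and the triad built there (A-C#-E) is major, so it is V.
The scale of D minor (harmonic minor) is D E F G A Bb C#; A is degree 5, and the triad built there (A-C#-E) is major, so it is V.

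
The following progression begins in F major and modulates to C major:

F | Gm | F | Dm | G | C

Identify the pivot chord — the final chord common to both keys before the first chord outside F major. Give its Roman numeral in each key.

Dm — vi in F major, ii in C major

Chords diatonic to F major: F, Gm, Am, B♭, C, Dm, Edim.
Reading the progression, the first chord not in that set is G, so the modulation leaves F major there.
The chord immediately before G is Dm, which is diatonic to both keys: vi in F major and ii in C major.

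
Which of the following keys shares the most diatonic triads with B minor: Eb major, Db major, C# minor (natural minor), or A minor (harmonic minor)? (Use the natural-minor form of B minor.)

C# minor

Triads of B minor (natural minor): Bm (i), C#dim (ii°), D (III), Em (iv), F#m (v), G (VI), A (VII).
Eb major shares 0: none.
Db major shares 0: none.
C# minor (natural minor) shares 2: F#m, A.
A minor (harmonic minor) shares 0: none.
The most common triads (2) are shared with C# minor.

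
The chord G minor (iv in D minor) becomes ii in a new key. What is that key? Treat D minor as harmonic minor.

F major

The numeral ii denotes a minor triad on scale degree 2. With G on degree 2, the tonic of the new key is F.
Degree 2 carries a minor triad in major keys, so the destination is F major.
Check: the diatonic triads of F major are F (I), Gm (ii), Am (iii), Bb (IV), C (V), Dm (vi), Edim (vii°) — G minor is indeed ii.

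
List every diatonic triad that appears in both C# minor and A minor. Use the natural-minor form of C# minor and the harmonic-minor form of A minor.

Triads in C# minor (natural minor): C# minor (i), D# diminished (ii°), E major (III), F# minor (iv), G# minor (v), A major (VI), B major (VII).
Triads in A minor (harmonic minor): A minor (i), B diminished (ii°), C augmented (III+), D minor (iv), E major (V), F major (VI), G# diminished (vii°).
Shared triads with their functions: E major (III in C# minor, V in A minor).

E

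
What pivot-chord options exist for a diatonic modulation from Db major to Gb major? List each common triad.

Triads in Db major: Db (I), Ebm (ii), Fm (iii), Gb (IV), Ab (V), Bbm (vi), Cdim (vii°).
Triads in Gb major: Gb (I), Abm (ii), Bbm (iii), Cb (IV), Db (V), Ebm (vi), Fdim (vii°).
Shared triads with their functions: Db (I in Db major, V in Gb major); Ebm (ii in Db major, vi in Gb major); Gb (IV in Db major, I in Gb major); Bbm (vi in Db major, iii in Gb major).

Db, Ebm, Gb, Bbm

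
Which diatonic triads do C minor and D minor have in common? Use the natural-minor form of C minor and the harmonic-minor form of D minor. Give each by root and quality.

Gm, Bb

Triads in C minor (natural minor): Cm (i), Ddim (ii°), Eb (III), Fm (iv), Gm (v), Ab (VI), Bb (VII).
Triads in D minor (harmonic minor): Dm (i), Edim (ii°), Faug (III+), Gm (iv), A (V), Bb (VI), C#dim (vii°).
Shared triads with their functions: Gm (v in C minor, iv in D minor); Bb (VII in C minor, VI in D minor).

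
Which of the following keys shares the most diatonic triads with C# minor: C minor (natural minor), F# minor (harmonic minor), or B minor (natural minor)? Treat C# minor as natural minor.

B minor

Triads of C# minor (natural minor): C# minor (i), D# diminished (ii°), E major (III), F# minor (iv), G# minor (v), A major (VI), B major (VII).
C minor (natural minor) shares 0: none.
F# minor (harmonic minor) shares 1: F#m.
B minor (natural minor) shares 2: F#m, A.
The most common triads (2) are shared with B minor.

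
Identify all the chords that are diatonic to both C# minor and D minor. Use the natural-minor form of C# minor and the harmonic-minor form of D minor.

Triads in C# minor (natural minor): C# minor (i), D# diminished (ii°), E major (III), F# minor (iv), G# minor (v), A major (VI), B major (VII).
Triads in D minor (harmonic minor): D minor (i), E diminished (ii°), F augmented (III+), G minor (iv), A major (V), Bb major (VI), C# diminished (vii°).
Shared triads with their functions: A major (VI in C# minor, V in D minor).

A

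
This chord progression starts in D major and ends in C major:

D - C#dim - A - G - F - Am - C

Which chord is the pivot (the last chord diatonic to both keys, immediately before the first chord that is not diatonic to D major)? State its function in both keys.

G — IV in D major, V in C major

Chords diatonic to D major: D, Em, F#m, G, A, Bm, C#dim.
Reading the progression, the first chord not in that set is F, so the modulation leaves D major there.
The chord immediately before F is G, which is diatonic to both keys: IV in D major and V in C major.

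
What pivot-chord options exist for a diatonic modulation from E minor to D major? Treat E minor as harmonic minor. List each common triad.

Em

Triads in E minor (harmonic minor): Em (i), F#dim (ii°), Gaug (III+), Am (iv), B (V), C (VI), D#dim (vii°).
Triads in D major: D (I), Em (ii), F#m (iii), G (IV), A (V), Bm (vi), C#dim (vii°).
Shared triads with their functions: Em (i in E minor, ii in D major).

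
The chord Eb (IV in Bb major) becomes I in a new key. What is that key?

Eb major

The numeral I denotes a major triad on scale degree 1. With Eb on degree 1, the tonic of the new key is Eb.
Degree 1 carries a major triad in major keys, so the destination is Eb major.
Check: the diatonic triads of Eb major are Eb (I), Fm (ii), Gm (iii), Ab (IV), Bb (V), Cm (vi), Ddim (vii°) — Eb is indeed I.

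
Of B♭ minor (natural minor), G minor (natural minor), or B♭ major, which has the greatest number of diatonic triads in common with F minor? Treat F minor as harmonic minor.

B♭ minor

Triads of F minor (harmonic minor): Fm (i), Gdim (ii°), A♭aug (III+), B♭m (iv), C (V), D♭ (VI), Edim (vii°).
B♭ minor (natural minor) shares 3: Fm, B♭m, D♭.
G minor (natural minor) shares 0: none.
B♭ major shares 0: none.
The most common triads (3) are shared with B♭ minor.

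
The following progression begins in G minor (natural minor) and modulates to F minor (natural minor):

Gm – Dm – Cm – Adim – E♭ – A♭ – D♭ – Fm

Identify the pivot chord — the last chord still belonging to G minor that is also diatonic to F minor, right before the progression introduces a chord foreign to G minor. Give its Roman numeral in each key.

Chords diatonic to G minor: Gm, Adim, B♭, Cm, Dm, E♭, F.
Reading the progression, the first chord not in that set is A♭, so the modulation leaves G minor there.
The chord immediately before A♭ is E♭, which is diatonic to both keys: VI in G minor and VII in F minor.

E♭ — VI in G minor, VII in F minor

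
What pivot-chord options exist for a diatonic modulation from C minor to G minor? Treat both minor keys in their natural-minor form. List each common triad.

Cm, Eb, Gm, Bb

Triads in C minor (natural minor): C minor (i), D diminished (ii°), Eb major (III), F minor (iv), G minor (v), Ab major (VI), Bb major (VII).
Triads in G minor (natural minor): G minor (i), A diminished (ii°), Bb major (III), C minor (iv), D minor (v), Eb major (VI), F major (VII).
Shared triads with their functions: C minor (i in C minor, iv in G minor); Eb major (III in C minor, VI in G minor); G minor (v in C minor, i in G minor); Bb major (VII in C minor, III in G minor).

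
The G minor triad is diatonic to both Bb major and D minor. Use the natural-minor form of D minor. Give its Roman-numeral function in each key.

The scale of Bb major is Bb C D Eb F G A; G is degree 6, and the triad built there (G-Bb-D) is minor, so it is vi.
The scale of D minor (natural minor) is D E F G A Bb C; G is degree 4, and the triad built there (G-Bb-D) is minor, so it is iv.

vi in Bb major; iv in D minor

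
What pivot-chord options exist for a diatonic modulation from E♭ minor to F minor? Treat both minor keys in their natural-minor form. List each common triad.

Triads in E♭ minor (natural minor): E♭ minor (i), F diminished (ii°), G♭ major (III), A♭ minor (iv), B♭ minor (v), C♭ major (VI), D♭ major (VII).
Triads in F minor (natural minor): F minor (i), G diminished (ii°), A♭ major (III), B♭ minor (iv), C minor (v), D♭ major (VI), E♭ major (VII).
Shared triads with their functions: B♭ minor (v in E♭ minor, iv in F minor); D♭ major (VII in E♭ minor, VI in F minor).

B♭m, D♭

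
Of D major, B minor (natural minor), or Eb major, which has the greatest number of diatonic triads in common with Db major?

Eb major

Triads of Db major: Db (I), Ebm (ii), Fm (iii), Gb (IV), Ab (V), Bbm (vi), Cdim (vii°).
D major shares 0: none.
B minor (natural minor) shares 0: none.
Eb major shares 2: Fm, Ab.
The most common triads (2) are shared with Eb major.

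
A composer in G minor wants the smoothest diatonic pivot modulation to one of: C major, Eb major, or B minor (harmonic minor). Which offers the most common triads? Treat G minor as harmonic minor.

Triads of G minor (harmonic minor): Gm (i), Adim (ii°), Bbaug (III+), Cm (iv), D (V), Eb (VI), F#dim (vii°).
C major shares 0: none.
Eb major shares 3: Gm, Cm, Eb.
B minor (harmonic minor) shares 0: none.
The most common triads (3) are shared with Eb major.

Eb major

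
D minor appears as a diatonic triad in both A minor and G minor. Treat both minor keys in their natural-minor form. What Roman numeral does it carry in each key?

The scale of A minor (natural minor) is A B C D E F G; D is degree 4, and the triad built there (D-F-A) is minor, so it is iv.
The scale of G minor (natural minor) is G A Bb C D Eb F; D is degree 5, and the triad built there (D-F-A) is minor, so it is v.

iv in A minor; v in G minor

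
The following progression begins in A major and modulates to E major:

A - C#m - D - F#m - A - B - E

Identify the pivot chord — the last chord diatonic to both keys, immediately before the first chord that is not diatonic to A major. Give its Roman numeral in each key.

Chords diatonic to A major: A, Bm, C#m, D, E, F#m, G#dim.
Reading the progression, the first chord not in that set is B, so the modulation leaves A major there.
The chord immediately before B is A, which is diatonic to both keys: I in A major and IV in E major.

A — I in A major, IV in E major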